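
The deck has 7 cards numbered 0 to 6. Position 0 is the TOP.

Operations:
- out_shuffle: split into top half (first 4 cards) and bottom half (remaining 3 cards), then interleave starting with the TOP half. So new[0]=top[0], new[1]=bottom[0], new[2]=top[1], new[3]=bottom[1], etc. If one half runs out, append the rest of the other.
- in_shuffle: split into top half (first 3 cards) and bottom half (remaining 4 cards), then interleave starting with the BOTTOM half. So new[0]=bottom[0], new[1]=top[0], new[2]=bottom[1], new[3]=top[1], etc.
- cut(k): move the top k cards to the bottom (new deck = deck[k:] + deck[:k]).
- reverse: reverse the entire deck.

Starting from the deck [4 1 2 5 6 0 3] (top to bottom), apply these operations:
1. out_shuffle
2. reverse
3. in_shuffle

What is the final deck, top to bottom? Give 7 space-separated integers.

Answer: 0 5 1 3 6 2 4

Derivation:
After op 1 (out_shuffle): [4 6 1 0 2 3 5]
After op 2 (reverse): [5 3 2 0 1 6 4]
After op 3 (in_shuffle): [0 5 1 3 6 2 4]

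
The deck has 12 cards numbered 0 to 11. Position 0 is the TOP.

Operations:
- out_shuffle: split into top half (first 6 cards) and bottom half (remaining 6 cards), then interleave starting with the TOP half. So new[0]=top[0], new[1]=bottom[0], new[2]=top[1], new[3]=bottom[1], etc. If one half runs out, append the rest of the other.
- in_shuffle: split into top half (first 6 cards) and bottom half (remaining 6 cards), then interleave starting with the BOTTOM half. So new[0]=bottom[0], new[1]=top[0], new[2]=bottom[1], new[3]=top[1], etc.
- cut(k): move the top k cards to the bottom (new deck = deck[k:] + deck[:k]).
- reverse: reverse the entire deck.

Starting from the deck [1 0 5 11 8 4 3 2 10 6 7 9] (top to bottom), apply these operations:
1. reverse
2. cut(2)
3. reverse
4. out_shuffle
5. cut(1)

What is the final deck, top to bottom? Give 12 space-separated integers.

After op 1 (reverse): [9 7 6 10 2 3 4 8 11 5 0 1]
After op 2 (cut(2)): [6 10 2 3 4 8 11 5 0 1 9 7]
After op 3 (reverse): [7 9 1 0 5 11 8 4 3 2 10 6]
After op 4 (out_shuffle): [7 8 9 4 1 3 0 2 5 10 11 6]
After op 5 (cut(1)): [8 9 4 1 3 0 2 5 10 11 6 7]

Answer: 8 9 4 1 3 0 2 5 10 11 6 7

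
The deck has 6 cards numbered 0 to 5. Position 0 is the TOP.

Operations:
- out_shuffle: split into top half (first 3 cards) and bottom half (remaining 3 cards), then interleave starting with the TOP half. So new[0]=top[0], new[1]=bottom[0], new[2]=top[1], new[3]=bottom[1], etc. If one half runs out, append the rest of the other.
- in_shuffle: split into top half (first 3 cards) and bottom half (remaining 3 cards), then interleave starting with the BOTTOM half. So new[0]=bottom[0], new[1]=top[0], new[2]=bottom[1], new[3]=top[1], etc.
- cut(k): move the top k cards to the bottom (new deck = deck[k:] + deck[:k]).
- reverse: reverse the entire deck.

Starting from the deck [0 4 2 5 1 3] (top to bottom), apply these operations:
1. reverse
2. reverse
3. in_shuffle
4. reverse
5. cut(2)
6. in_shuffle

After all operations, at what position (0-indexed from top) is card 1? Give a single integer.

Answer: 3

Derivation:
After op 1 (reverse): [3 1 5 2 4 0]
After op 2 (reverse): [0 4 2 5 1 3]
After op 3 (in_shuffle): [5 0 1 4 3 2]
After op 4 (reverse): [2 3 4 1 0 5]
After op 5 (cut(2)): [4 1 0 5 2 3]
After op 6 (in_shuffle): [5 4 2 1 3 0]
Card 1 is at position 3.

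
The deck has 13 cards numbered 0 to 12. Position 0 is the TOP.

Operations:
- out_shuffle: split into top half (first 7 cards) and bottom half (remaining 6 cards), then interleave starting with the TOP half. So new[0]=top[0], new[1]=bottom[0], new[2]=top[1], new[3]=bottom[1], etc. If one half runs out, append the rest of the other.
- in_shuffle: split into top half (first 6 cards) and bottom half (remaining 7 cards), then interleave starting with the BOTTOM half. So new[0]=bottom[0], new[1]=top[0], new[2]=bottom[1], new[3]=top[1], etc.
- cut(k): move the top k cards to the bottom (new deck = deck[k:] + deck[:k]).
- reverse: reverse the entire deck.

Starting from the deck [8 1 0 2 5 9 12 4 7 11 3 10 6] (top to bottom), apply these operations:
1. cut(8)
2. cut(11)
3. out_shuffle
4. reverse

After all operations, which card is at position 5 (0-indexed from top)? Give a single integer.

After op 1 (cut(8)): [7 11 3 10 6 8 1 0 2 5 9 12 4]
After op 2 (cut(11)): [12 4 7 11 3 10 6 8 1 0 2 5 9]
After op 3 (out_shuffle): [12 8 4 1 7 0 11 2 3 5 10 9 6]
After op 4 (reverse): [6 9 10 5 3 2 11 0 7 1 4 8 12]
Position 5: card 2.

Answer: 2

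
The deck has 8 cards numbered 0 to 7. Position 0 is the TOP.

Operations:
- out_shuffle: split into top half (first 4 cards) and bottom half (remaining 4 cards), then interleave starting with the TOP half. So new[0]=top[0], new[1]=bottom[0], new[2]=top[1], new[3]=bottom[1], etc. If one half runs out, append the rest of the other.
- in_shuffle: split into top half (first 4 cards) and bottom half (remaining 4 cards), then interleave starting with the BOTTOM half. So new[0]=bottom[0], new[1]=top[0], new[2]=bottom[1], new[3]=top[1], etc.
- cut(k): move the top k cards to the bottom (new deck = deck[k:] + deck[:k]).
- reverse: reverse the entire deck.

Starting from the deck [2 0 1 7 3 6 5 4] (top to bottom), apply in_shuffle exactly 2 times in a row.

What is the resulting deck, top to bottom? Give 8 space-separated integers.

After op 1 (in_shuffle): [3 2 6 0 5 1 4 7]
After op 2 (in_shuffle): [5 3 1 2 4 6 7 0]

Answer: 5 3 1 2 4 6 7 0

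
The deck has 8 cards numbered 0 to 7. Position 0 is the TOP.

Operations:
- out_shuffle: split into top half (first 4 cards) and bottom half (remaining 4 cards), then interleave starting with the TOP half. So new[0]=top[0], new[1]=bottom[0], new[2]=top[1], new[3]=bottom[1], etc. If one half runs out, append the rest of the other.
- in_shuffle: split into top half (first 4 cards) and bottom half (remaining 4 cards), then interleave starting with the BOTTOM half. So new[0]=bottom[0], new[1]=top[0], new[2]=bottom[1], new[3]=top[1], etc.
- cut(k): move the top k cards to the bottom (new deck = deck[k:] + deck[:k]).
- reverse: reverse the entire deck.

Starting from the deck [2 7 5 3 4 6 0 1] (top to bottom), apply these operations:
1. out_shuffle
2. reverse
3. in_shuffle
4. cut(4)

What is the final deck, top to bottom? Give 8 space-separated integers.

Answer: 4 0 2 5 6 1 7 3

Derivation:
After op 1 (out_shuffle): [2 4 7 6 5 0 3 1]
After op 2 (reverse): [1 3 0 5 6 7 4 2]
After op 3 (in_shuffle): [6 1 7 3 4 0 2 5]
After op 4 (cut(4)): [4 0 2 5 6 1 7 3]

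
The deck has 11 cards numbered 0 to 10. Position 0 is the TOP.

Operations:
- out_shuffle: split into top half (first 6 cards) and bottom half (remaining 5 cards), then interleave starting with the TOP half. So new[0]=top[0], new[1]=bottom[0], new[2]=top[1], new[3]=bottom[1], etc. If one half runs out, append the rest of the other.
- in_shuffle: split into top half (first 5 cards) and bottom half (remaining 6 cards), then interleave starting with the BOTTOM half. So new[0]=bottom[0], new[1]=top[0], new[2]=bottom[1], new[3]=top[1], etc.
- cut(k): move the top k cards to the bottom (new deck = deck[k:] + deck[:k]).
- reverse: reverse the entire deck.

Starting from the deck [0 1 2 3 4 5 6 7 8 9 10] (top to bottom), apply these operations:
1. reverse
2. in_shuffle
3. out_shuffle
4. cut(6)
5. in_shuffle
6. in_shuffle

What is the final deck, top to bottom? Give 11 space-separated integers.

After op 1 (reverse): [10 9 8 7 6 5 4 3 2 1 0]
After op 2 (in_shuffle): [5 10 4 9 3 8 2 7 1 6 0]
After op 3 (out_shuffle): [5 2 10 7 4 1 9 6 3 0 8]
After op 4 (cut(6)): [9 6 3 0 8 5 2 10 7 4 1]
After op 5 (in_shuffle): [5 9 2 6 10 3 7 0 4 8 1]
After op 6 (in_shuffle): [3 5 7 9 0 2 4 6 8 10 1]

Answer: 3 5 7 9 0 2 4 6 8 10 1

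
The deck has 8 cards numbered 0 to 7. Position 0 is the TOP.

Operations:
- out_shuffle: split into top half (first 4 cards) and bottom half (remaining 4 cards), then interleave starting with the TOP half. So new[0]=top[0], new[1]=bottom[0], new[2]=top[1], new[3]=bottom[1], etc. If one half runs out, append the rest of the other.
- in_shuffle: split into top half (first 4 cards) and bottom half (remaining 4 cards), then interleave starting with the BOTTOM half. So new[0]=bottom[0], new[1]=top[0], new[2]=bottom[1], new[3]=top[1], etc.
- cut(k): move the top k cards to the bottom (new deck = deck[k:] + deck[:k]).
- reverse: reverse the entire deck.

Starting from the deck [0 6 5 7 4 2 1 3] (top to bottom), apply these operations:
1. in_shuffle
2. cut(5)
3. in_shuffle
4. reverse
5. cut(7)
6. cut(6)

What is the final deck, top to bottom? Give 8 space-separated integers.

After op 1 (in_shuffle): [4 0 2 6 1 5 3 7]
After op 2 (cut(5)): [5 3 7 4 0 2 6 1]
After op 3 (in_shuffle): [0 5 2 3 6 7 1 4]
After op 4 (reverse): [4 1 7 6 3 2 5 0]
After op 5 (cut(7)): [0 4 1 7 6 3 2 5]
After op 6 (cut(6)): [2 5 0 4 1 7 6 3]

Answer: 2 5 0 4 1 7 6 3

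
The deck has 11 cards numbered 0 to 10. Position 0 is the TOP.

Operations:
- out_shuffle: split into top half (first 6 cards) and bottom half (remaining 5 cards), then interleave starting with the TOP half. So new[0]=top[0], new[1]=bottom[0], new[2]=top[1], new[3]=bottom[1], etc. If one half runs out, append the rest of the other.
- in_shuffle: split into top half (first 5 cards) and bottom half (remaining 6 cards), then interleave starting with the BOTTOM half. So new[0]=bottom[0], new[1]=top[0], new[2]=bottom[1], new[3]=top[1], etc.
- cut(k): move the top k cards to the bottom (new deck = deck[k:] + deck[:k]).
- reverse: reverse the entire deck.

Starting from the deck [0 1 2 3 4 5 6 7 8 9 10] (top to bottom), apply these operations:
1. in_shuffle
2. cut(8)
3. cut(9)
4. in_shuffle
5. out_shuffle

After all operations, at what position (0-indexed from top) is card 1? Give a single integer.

After op 1 (in_shuffle): [5 0 6 1 7 2 8 3 9 4 10]
After op 2 (cut(8)): [9 4 10 5 0 6 1 7 2 8 3]
After op 3 (cut(9)): [8 3 9 4 10 5 0 6 1 7 2]
After op 4 (in_shuffle): [5 8 0 3 6 9 1 4 7 10 2]
After op 5 (out_shuffle): [5 1 8 4 0 7 3 10 6 2 9]
Card 1 is at position 1.

Answer: 1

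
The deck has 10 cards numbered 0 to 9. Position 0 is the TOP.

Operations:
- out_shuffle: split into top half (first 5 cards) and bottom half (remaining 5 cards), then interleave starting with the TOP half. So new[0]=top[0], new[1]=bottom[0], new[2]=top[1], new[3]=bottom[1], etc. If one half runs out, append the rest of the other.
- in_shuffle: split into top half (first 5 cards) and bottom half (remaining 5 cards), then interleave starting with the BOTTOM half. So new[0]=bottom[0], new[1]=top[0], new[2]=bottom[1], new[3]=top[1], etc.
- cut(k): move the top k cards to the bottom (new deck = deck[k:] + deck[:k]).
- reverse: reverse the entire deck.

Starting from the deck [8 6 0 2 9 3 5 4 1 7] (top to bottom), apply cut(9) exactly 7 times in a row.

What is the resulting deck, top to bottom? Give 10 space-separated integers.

After op 1 (cut(9)): [7 8 6 0 2 9 3 5 4 1]
After op 2 (cut(9)): [1 7 8 6 0 2 9 3 5 4]
After op 3 (cut(9)): [4 1 7 8 6 0 2 9 3 5]
After op 4 (cut(9)): [5 4 1 7 8 6 0 2 9 3]
After op 5 (cut(9)): [3 5 4 1 7 8 6 0 2 9]
After op 6 (cut(9)): [9 3 5 4 1 7 8 6 0 2]
After op 7 (cut(9)): [2 9 3 5 4 1 7 8 6 0]

Answer: 2 9 3 5 4 1 7 8 6 0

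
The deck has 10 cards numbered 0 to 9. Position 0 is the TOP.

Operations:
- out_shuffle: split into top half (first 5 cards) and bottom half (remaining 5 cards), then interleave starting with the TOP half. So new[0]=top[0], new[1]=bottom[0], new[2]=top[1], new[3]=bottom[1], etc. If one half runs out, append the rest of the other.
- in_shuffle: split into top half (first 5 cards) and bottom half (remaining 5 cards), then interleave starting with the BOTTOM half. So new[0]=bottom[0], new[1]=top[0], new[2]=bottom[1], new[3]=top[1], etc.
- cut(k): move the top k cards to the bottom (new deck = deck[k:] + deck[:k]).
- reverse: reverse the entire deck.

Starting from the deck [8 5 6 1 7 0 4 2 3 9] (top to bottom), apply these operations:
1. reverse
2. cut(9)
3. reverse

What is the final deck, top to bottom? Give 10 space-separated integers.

Answer: 5 6 1 7 0 4 2 3 9 8

Derivation:
After op 1 (reverse): [9 3 2 4 0 7 1 6 5 8]
After op 2 (cut(9)): [8 9 3 2 4 0 7 1 6 5]
After op 3 (reverse): [5 6 1 7 0 4 2 3 9 8]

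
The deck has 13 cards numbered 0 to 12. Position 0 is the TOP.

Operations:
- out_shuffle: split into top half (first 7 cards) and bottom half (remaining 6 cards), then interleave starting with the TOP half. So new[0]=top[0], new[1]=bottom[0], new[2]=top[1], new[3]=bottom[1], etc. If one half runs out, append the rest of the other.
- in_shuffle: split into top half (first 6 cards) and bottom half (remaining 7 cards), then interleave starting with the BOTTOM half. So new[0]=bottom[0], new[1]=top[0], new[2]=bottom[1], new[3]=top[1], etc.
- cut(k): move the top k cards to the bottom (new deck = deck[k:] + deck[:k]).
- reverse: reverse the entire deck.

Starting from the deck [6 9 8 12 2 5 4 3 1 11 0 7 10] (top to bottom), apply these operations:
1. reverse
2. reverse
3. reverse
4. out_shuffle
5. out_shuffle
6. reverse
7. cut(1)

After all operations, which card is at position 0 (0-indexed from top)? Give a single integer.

After op 1 (reverse): [10 7 0 11 1 3 4 5 2 12 8 9 6]
After op 2 (reverse): [6 9 8 12 2 5 4 3 1 11 0 7 10]
After op 3 (reverse): [10 7 0 11 1 3 4 5 2 12 8 9 6]
After op 4 (out_shuffle): [10 5 7 2 0 12 11 8 1 9 3 6 4]
After op 5 (out_shuffle): [10 8 5 1 7 9 2 3 0 6 12 4 11]
After op 6 (reverse): [11 4 12 6 0 3 2 9 7 1 5 8 10]
After op 7 (cut(1)): [4 12 6 0 3 2 9 7 1 5 8 10 11]
Position 0: card 4.

Answer: 4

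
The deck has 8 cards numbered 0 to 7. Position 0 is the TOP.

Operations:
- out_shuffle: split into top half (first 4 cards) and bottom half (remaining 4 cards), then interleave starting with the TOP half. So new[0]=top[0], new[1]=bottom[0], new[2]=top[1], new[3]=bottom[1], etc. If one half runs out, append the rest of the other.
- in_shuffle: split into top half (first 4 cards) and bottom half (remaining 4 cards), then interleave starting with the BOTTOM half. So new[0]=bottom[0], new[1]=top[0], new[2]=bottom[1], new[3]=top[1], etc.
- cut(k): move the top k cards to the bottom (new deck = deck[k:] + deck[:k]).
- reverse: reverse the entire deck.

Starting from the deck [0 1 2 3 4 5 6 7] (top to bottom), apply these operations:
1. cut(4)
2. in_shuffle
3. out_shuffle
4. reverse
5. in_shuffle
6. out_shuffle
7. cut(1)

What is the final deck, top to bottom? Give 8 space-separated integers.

After op 1 (cut(4)): [4 5 6 7 0 1 2 3]
After op 2 (in_shuffle): [0 4 1 5 2 6 3 7]
After op 3 (out_shuffle): [0 2 4 6 1 3 5 7]
After op 4 (reverse): [7 5 3 1 6 4 2 0]
After op 5 (in_shuffle): [6 7 4 5 2 3 0 1]
After op 6 (out_shuffle): [6 2 7 3 4 0 5 1]
After op 7 (cut(1)): [2 7 3 4 0 5 1 6]

Answer: 2 7 3 4 0 5 1 6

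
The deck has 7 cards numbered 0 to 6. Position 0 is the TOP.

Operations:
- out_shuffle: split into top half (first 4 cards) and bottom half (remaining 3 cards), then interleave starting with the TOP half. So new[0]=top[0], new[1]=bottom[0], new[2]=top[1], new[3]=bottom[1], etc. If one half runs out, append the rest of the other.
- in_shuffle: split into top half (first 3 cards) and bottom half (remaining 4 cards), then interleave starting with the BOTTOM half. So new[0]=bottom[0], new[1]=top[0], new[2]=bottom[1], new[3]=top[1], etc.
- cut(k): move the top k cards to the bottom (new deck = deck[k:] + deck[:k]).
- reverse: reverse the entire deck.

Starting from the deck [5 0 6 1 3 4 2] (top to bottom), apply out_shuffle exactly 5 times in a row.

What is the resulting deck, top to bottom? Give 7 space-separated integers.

After op 1 (out_shuffle): [5 3 0 4 6 2 1]
After op 2 (out_shuffle): [5 6 3 2 0 1 4]
After op 3 (out_shuffle): [5 0 6 1 3 4 2]
After op 4 (out_shuffle): [5 3 0 4 6 2 1]
After op 5 (out_shuffle): [5 6 3 2 0 1 4]

Answer: 5 6 3 2 0 1 4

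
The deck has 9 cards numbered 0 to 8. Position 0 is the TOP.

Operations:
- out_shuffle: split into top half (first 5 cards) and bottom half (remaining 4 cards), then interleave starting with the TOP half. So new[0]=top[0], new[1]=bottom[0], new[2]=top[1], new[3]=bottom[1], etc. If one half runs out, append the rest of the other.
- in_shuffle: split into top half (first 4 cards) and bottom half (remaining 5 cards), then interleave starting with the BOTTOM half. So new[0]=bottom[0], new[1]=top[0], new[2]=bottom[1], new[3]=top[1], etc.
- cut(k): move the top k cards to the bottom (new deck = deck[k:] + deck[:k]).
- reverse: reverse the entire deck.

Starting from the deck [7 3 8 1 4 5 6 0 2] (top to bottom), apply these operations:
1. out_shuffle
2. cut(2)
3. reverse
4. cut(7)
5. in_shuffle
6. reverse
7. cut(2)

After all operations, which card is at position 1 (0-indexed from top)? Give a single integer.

After op 1 (out_shuffle): [7 5 3 6 8 0 1 2 4]
After op 2 (cut(2)): [3 6 8 0 1 2 4 7 5]
After op 3 (reverse): [5 7 4 2 1 0 8 6 3]
After op 4 (cut(7)): [6 3 5 7 4 2 1 0 8]
After op 5 (in_shuffle): [4 6 2 3 1 5 0 7 8]
After op 6 (reverse): [8 7 0 5 1 3 2 6 4]
After op 7 (cut(2)): [0 5 1 3 2 6 4 8 7]
Position 1: card 5.

Answer: 5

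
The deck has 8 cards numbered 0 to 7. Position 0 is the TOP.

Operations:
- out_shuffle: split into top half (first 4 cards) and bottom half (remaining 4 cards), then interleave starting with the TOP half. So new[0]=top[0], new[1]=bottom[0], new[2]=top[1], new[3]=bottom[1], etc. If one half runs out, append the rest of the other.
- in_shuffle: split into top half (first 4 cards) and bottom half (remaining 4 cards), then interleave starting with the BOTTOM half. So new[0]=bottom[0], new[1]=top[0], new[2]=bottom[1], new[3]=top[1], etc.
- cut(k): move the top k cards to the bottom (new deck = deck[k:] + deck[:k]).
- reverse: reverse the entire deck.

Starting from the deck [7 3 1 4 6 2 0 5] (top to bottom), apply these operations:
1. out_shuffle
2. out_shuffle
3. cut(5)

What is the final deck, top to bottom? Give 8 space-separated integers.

Answer: 4 2 5 7 1 6 0 3

Derivation:
After op 1 (out_shuffle): [7 6 3 2 1 0 4 5]
After op 2 (out_shuffle): [7 1 6 0 3 4 2 5]
After op 3 (cut(5)): [4 2 5 7 1 6 0 3]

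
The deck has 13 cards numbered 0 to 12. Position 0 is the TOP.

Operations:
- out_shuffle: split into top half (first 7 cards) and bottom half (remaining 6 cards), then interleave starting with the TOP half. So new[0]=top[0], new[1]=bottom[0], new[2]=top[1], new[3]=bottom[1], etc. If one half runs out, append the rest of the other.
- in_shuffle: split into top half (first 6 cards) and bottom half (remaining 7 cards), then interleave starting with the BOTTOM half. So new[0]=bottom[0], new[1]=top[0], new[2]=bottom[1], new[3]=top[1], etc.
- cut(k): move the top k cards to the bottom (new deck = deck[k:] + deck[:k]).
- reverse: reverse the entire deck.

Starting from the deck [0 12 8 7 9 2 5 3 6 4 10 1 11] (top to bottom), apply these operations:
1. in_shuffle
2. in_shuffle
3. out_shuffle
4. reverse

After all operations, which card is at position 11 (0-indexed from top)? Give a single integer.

After op 1 (in_shuffle): [5 0 3 12 6 8 4 7 10 9 1 2 11]
After op 2 (in_shuffle): [4 5 7 0 10 3 9 12 1 6 2 8 11]
After op 3 (out_shuffle): [4 12 5 1 7 6 0 2 10 8 3 11 9]
After op 4 (reverse): [9 11 3 8 10 2 0 6 7 1 5 12 4]
Position 11: card 12.

Answer: 12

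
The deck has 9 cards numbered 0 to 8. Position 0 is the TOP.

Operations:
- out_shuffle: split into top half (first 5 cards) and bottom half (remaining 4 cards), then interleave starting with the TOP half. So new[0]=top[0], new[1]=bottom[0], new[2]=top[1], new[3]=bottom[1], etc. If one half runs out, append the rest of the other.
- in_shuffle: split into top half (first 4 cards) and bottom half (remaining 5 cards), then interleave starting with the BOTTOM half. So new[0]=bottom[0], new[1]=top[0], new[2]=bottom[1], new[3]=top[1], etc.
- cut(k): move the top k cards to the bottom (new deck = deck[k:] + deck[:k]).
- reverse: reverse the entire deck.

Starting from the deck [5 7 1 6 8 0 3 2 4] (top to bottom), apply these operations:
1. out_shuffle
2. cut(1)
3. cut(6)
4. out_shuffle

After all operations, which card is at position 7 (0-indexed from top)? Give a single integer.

After op 1 (out_shuffle): [5 0 7 3 1 2 6 4 8]
After op 2 (cut(1)): [0 7 3 1 2 6 4 8 5]
After op 3 (cut(6)): [4 8 5 0 7 3 1 2 6]
After op 4 (out_shuffle): [4 3 8 1 5 2 0 6 7]
Position 7: card 6.

Answer: 6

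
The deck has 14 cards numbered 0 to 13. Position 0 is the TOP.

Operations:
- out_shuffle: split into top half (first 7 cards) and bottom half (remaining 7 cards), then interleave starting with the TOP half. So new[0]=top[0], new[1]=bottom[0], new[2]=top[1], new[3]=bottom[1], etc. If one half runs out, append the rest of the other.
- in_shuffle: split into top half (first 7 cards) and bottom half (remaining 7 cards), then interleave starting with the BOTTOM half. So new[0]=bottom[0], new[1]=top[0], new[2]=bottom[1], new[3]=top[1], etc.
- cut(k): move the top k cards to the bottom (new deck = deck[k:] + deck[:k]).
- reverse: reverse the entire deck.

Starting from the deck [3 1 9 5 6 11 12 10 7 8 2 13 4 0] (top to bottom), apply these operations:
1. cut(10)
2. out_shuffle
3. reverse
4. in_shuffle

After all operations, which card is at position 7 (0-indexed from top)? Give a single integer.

After op 1 (cut(10)): [2 13 4 0 3 1 9 5 6 11 12 10 7 8]
After op 2 (out_shuffle): [2 5 13 6 4 11 0 12 3 10 1 7 9 8]
After op 3 (reverse): [8 9 7 1 10 3 12 0 11 4 6 13 5 2]
After op 4 (in_shuffle): [0 8 11 9 4 7 6 1 13 10 5 3 2 12]
Position 7: card 1.

Answer: 1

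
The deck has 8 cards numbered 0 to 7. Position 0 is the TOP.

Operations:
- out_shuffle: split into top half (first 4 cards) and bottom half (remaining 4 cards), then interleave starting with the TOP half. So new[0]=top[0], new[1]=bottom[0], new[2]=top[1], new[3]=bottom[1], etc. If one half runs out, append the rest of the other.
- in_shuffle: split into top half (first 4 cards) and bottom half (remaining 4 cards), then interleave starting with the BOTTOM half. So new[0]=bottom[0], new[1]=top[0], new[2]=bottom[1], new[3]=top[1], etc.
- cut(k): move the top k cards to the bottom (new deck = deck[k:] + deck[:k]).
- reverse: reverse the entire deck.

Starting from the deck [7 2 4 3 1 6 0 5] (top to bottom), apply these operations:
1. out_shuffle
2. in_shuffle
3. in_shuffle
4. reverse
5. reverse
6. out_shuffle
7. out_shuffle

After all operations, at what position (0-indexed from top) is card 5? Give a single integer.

Answer: 2

Derivation:
After op 1 (out_shuffle): [7 1 2 6 4 0 3 5]
After op 2 (in_shuffle): [4 7 0 1 3 2 5 6]
After op 3 (in_shuffle): [3 4 2 7 5 0 6 1]
After op 4 (reverse): [1 6 0 5 7 2 4 3]
After op 5 (reverse): [3 4 2 7 5 0 6 1]
After op 6 (out_shuffle): [3 5 4 0 2 6 7 1]
After op 7 (out_shuffle): [3 2 5 6 4 7 0 1]
Card 5 is at position 2.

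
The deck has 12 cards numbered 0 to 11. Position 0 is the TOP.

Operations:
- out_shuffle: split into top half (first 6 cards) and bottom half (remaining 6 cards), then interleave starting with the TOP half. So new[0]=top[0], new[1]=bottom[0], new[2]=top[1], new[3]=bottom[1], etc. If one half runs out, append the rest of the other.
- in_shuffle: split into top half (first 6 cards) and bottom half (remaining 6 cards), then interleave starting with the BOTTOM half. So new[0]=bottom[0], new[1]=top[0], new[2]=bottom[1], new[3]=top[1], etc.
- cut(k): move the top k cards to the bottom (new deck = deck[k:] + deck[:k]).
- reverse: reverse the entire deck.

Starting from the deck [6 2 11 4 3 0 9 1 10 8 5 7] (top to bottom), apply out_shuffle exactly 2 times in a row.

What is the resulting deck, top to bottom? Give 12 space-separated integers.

Answer: 6 4 9 8 2 3 1 5 11 0 10 7

Derivation:
After op 1 (out_shuffle): [6 9 2 1 11 10 4 8 3 5 0 7]
After op 2 (out_shuffle): [6 4 9 8 2 3 1 5 11 0 10 7]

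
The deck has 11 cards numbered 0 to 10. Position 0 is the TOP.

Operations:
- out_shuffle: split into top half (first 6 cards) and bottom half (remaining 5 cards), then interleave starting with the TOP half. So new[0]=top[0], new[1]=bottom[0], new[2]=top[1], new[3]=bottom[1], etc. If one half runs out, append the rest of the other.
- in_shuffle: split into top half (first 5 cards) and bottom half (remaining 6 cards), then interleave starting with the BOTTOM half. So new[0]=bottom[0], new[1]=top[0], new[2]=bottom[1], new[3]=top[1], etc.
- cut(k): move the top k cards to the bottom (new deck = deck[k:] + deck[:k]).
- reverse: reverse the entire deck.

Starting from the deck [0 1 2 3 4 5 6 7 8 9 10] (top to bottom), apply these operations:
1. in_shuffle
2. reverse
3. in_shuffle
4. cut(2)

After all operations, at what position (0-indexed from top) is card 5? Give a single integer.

Answer: 8

Derivation:
After op 1 (in_shuffle): [5 0 6 1 7 2 8 3 9 4 10]
After op 2 (reverse): [10 4 9 3 8 2 7 1 6 0 5]
After op 3 (in_shuffle): [2 10 7 4 1 9 6 3 0 8 5]
After op 4 (cut(2)): [7 4 1 9 6 3 0 8 5 2 10]
Card 5 is at position 8.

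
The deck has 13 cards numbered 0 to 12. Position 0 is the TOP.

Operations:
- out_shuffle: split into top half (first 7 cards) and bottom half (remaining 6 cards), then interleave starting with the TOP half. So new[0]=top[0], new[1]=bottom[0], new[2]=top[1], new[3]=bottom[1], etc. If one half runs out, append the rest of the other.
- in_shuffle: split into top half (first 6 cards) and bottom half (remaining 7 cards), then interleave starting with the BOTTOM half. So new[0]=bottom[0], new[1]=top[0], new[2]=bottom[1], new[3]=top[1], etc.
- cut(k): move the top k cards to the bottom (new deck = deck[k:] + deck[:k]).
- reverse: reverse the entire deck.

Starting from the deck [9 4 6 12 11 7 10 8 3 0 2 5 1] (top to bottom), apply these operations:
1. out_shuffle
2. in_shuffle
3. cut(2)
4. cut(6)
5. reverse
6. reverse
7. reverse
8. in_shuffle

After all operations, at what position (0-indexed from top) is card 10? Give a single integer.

Answer: 4

Derivation:
After op 1 (out_shuffle): [9 8 4 3 6 0 12 2 11 5 7 1 10]
After op 2 (in_shuffle): [12 9 2 8 11 4 5 3 7 6 1 0 10]
After op 3 (cut(2)): [2 8 11 4 5 3 7 6 1 0 10 12 9]
After op 4 (cut(6)): [7 6 1 0 10 12 9 2 8 11 4 5 3]
After op 5 (reverse): [3 5 4 11 8 2 9 12 10 0 1 6 7]
After op 6 (reverse): [7 6 1 0 10 12 9 2 8 11 4 5 3]
After op 7 (reverse): [3 5 4 11 8 2 9 12 10 0 1 6 7]
After op 8 (in_shuffle): [9 3 12 5 10 4 0 11 1 8 6 2 7]
Card 10 is at position 4.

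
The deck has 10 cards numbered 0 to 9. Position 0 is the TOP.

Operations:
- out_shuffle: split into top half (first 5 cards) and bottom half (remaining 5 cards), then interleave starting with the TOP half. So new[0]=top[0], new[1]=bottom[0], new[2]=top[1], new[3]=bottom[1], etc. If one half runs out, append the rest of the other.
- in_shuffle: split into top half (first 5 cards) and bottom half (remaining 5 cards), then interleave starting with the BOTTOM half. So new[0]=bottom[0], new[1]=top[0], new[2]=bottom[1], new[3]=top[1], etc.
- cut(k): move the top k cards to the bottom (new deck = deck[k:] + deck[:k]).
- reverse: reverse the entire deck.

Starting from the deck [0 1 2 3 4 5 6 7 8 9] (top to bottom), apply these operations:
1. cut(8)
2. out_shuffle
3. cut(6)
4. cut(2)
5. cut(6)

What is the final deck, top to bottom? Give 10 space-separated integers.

After op 1 (cut(8)): [8 9 0 1 2 3 4 5 6 7]
After op 2 (out_shuffle): [8 3 9 4 0 5 1 6 2 7]
After op 3 (cut(6)): [1 6 2 7 8 3 9 4 0 5]
After op 4 (cut(2)): [2 7 8 3 9 4 0 5 1 6]
After op 5 (cut(6)): [0 5 1 6 2 7 8 3 9 4]

Answer: 0 5 1 6 2 7 8 3 9 4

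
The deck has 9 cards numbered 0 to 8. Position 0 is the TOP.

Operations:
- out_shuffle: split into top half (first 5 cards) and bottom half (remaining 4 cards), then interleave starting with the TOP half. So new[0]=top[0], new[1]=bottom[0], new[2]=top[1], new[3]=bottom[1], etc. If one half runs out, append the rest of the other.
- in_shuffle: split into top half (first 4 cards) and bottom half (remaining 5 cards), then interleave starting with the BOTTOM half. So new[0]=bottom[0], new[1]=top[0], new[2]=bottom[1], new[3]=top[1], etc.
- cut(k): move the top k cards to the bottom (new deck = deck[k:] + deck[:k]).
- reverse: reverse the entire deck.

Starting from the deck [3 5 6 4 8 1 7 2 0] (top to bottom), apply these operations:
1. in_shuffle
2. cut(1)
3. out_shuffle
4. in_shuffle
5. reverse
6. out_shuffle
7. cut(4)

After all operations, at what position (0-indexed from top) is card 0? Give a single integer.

After op 1 (in_shuffle): [8 3 1 5 7 6 2 4 0]
After op 2 (cut(1)): [3 1 5 7 6 2 4 0 8]
After op 3 (out_shuffle): [3 2 1 4 5 0 7 8 6]
After op 4 (in_shuffle): [5 3 0 2 7 1 8 4 6]
After op 5 (reverse): [6 4 8 1 7 2 0 3 5]
After op 6 (out_shuffle): [6 2 4 0 8 3 1 5 7]
After op 7 (cut(4)): [8 3 1 5 7 6 2 4 0]
Card 0 is at position 8.

Answer: 8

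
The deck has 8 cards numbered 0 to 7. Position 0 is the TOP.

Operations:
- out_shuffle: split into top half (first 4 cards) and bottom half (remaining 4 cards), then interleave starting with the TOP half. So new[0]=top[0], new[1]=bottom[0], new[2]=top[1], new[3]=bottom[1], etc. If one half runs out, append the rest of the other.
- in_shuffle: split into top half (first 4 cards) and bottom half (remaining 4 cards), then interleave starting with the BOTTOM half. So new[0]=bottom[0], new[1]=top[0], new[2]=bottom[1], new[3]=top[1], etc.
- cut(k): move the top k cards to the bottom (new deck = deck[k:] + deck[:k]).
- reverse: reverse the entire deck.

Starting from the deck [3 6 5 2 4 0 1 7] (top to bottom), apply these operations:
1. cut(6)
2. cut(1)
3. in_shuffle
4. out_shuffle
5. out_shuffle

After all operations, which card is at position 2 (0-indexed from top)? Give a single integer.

Answer: 0

Derivation:
After op 1 (cut(6)): [1 7 3 6 5 2 4 0]
After op 2 (cut(1)): [7 3 6 5 2 4 0 1]
After op 3 (in_shuffle): [2 7 4 3 0 6 1 5]
After op 4 (out_shuffle): [2 0 7 6 4 1 3 5]
After op 5 (out_shuffle): [2 4 0 1 7 3 6 5]
Position 2: card 0.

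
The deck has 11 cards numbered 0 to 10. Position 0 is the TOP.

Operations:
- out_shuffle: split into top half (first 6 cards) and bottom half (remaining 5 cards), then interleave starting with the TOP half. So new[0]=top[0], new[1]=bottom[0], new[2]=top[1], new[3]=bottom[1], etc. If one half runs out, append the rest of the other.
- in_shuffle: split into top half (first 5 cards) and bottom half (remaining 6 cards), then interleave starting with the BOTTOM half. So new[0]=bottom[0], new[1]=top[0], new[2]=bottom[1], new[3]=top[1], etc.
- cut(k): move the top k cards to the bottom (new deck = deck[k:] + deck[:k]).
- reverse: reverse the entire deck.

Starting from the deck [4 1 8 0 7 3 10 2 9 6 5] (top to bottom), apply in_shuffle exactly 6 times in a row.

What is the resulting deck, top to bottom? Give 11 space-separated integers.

After op 1 (in_shuffle): [3 4 10 1 2 8 9 0 6 7 5]
After op 2 (in_shuffle): [8 3 9 4 0 10 6 1 7 2 5]
After op 3 (in_shuffle): [10 8 6 3 1 9 7 4 2 0 5]
After op 4 (in_shuffle): [9 10 7 8 4 6 2 3 0 1 5]
After op 5 (in_shuffle): [6 9 2 10 3 7 0 8 1 4 5]
After op 6 (in_shuffle): [7 6 0 9 8 2 1 10 4 3 5]

Answer: 7 6 0 9 8 2 1 10 4 3 5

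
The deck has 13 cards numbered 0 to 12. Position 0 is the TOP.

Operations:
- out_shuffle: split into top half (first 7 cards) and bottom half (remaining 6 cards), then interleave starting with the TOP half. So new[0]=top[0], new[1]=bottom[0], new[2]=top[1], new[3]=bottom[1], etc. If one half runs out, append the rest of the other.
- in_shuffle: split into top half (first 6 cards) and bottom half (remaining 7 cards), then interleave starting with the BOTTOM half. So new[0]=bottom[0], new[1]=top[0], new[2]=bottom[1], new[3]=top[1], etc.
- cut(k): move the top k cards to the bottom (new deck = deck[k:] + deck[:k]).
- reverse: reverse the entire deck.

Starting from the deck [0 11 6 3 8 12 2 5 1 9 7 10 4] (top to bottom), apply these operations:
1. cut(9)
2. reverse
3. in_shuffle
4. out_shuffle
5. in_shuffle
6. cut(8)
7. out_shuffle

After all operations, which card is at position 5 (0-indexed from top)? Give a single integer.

After op 1 (cut(9)): [9 7 10 4 0 11 6 3 8 12 2 5 1]
After op 2 (reverse): [1 5 2 12 8 3 6 11 0 4 10 7 9]
After op 3 (in_shuffle): [6 1 11 5 0 2 4 12 10 8 7 3 9]
After op 4 (out_shuffle): [6 12 1 10 11 8 5 7 0 3 2 9 4]
After op 5 (in_shuffle): [5 6 7 12 0 1 3 10 2 11 9 8 4]
After op 6 (cut(8)): [2 11 9 8 4 5 6 7 12 0 1 3 10]
After op 7 (out_shuffle): [2 7 11 12 9 0 8 1 4 3 5 10 6]
Position 5: card 0.

Answer: 0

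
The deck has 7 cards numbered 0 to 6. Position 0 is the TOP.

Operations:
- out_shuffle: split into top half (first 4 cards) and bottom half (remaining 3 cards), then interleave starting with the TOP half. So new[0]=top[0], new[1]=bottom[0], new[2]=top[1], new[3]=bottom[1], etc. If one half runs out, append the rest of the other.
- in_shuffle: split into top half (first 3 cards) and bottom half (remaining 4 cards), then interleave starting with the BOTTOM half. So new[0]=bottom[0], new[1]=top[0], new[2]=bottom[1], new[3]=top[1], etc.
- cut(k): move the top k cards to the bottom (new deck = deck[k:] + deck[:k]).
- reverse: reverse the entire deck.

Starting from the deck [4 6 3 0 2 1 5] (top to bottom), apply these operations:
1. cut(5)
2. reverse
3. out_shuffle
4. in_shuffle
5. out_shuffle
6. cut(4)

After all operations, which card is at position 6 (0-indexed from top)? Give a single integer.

After op 1 (cut(5)): [1 5 4 6 3 0 2]
After op 2 (reverse): [2 0 3 6 4 5 1]
After op 3 (out_shuffle): [2 4 0 5 3 1 6]
After op 4 (in_shuffle): [5 2 3 4 1 0 6]
After op 5 (out_shuffle): [5 1 2 0 3 6 4]
After op 6 (cut(4)): [3 6 4 5 1 2 0]
Position 6: card 0.

Answer: 0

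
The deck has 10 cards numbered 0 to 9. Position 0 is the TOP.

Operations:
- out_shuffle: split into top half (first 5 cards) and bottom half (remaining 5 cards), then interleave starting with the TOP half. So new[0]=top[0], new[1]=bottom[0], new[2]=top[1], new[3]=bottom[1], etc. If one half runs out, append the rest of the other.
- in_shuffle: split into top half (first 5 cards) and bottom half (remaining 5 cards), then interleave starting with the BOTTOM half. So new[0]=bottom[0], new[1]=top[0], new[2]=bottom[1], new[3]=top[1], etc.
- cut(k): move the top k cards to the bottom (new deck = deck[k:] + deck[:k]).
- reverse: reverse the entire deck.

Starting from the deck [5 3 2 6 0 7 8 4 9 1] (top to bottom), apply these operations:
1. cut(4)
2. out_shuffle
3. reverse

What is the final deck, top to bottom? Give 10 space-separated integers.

Answer: 6 9 2 4 3 8 5 7 1 0

Derivation:
After op 1 (cut(4)): [0 7 8 4 9 1 5 3 2 6]
After op 2 (out_shuffle): [0 1 7 5 8 3 4 2 9 6]
After op 3 (reverse): [6 9 2 4 3 8 5 7 1 0]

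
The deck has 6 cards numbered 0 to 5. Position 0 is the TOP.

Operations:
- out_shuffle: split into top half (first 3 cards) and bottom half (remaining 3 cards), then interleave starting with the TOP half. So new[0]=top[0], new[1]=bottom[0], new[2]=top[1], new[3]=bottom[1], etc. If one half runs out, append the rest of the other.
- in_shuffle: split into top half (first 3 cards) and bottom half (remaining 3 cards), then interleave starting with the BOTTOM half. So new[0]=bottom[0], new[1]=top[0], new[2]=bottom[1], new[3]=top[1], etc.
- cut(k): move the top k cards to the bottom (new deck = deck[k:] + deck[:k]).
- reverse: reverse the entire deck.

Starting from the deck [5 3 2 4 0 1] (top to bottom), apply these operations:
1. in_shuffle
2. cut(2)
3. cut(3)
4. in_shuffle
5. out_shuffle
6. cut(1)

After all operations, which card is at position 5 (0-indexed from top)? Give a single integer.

After op 1 (in_shuffle): [4 5 0 3 1 2]
After op 2 (cut(2)): [0 3 1 2 4 5]
After op 3 (cut(3)): [2 4 5 0 3 1]
After op 4 (in_shuffle): [0 2 3 4 1 5]
After op 5 (out_shuffle): [0 4 2 1 3 5]
After op 6 (cut(1)): [4 2 1 3 5 0]
Position 5: card 0.

Answer: 0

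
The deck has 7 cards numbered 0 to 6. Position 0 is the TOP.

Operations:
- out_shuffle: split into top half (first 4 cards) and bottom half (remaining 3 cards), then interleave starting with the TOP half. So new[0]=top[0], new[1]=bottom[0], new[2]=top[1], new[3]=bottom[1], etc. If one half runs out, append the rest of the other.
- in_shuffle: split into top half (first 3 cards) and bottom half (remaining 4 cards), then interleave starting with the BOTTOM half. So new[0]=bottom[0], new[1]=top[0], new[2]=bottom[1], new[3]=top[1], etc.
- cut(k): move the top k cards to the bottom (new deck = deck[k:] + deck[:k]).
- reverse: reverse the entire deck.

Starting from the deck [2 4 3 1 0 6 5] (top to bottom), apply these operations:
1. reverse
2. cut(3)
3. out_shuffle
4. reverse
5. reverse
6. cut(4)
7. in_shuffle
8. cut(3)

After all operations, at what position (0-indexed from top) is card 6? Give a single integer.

Answer: 3

Derivation:
After op 1 (reverse): [5 6 0 1 3 4 2]
After op 2 (cut(3)): [1 3 4 2 5 6 0]
After op 3 (out_shuffle): [1 5 3 6 4 0 2]
After op 4 (reverse): [2 0 4 6 3 5 1]
After op 5 (reverse): [1 5 3 6 4 0 2]
After op 6 (cut(4)): [4 0 2 1 5 3 6]
After op 7 (in_shuffle): [1 4 5 0 3 2 6]
After op 8 (cut(3)): [0 3 2 6 1 4 5]
Card 6 is at position 3.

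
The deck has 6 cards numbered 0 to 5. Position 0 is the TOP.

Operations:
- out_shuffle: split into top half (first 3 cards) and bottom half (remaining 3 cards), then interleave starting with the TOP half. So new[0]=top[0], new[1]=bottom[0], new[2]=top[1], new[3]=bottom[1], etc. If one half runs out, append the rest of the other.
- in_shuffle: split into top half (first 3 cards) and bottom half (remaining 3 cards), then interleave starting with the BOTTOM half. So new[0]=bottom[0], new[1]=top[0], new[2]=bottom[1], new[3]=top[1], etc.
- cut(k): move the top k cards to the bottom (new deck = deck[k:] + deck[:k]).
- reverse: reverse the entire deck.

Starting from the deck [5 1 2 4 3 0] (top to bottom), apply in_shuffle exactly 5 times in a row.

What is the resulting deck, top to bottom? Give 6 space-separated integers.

After op 1 (in_shuffle): [4 5 3 1 0 2]
After op 2 (in_shuffle): [1 4 0 5 2 3]
After op 3 (in_shuffle): [5 1 2 4 3 0]
After op 4 (in_shuffle): [4 5 3 1 0 2]
After op 5 (in_shuffle): [1 4 0 5 2 3]

Answer: 1 4 0 5 2 3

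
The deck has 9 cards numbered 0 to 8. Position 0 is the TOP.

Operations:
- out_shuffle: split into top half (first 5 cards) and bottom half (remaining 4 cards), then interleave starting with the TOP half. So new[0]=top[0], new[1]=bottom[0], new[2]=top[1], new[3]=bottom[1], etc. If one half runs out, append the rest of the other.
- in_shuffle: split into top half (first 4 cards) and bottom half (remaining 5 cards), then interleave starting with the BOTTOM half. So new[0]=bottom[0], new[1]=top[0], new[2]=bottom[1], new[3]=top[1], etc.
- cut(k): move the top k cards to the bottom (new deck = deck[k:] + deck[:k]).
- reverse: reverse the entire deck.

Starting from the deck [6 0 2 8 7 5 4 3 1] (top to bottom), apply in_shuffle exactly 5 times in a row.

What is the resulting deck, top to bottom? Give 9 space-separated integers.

Answer: 0 8 5 3 6 2 7 4 1

Derivation:
After op 1 (in_shuffle): [7 6 5 0 4 2 3 8 1]
After op 2 (in_shuffle): [4 7 2 6 3 5 8 0 1]
After op 3 (in_shuffle): [3 4 5 7 8 2 0 6 1]
After op 4 (in_shuffle): [8 3 2 4 0 5 6 7 1]
After op 5 (in_shuffle): [0 8 5 3 6 2 7 4 1]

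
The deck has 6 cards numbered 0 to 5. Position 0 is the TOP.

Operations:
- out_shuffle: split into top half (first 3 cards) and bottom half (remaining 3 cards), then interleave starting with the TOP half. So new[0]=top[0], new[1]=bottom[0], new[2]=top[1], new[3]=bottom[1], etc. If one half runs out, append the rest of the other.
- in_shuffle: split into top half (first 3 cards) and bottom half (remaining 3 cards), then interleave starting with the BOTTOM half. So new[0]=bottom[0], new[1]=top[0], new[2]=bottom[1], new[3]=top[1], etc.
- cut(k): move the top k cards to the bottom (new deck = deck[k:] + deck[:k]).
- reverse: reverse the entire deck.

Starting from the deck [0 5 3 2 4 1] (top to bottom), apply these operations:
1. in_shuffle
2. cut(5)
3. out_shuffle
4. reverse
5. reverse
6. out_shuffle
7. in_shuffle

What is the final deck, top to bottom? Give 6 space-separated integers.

After op 1 (in_shuffle): [2 0 4 5 1 3]
After op 2 (cut(5)): [3 2 0 4 5 1]
After op 3 (out_shuffle): [3 4 2 5 0 1]
After op 4 (reverse): [1 0 5 2 4 3]
After op 5 (reverse): [3 4 2 5 0 1]
After op 6 (out_shuffle): [3 5 4 0 2 1]
After op 7 (in_shuffle): [0 3 2 5 1 4]

Answer: 0 3 2 5 1 4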